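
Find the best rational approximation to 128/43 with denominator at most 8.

3/1

Expand x = 128/43 as a continued fraction with the Euclidean algorithm:
  128 = 2*43 + 42, so a_0 = 2.
  43 = 1*42 + 1, so a_1 = 1.
  42 = 42*1 + 0, so a_2 = 42.
so x = [2; 1, 42].
Convergents (p_i = a_i*p_{i-1} + p_{i-2}, q_i = a_i*q_{i-1} + q_{i-2} with p_{-2}=0, p_{-1}=1, q_{-2}=1, q_{-1}=0), until the denominator exceeds 8:
  i=0: a_0=2, p_0 = 2*1 + 0 = 2, q_0 = 2*0 + 1 = 1.
  i=1: a_1=1, p_1 = 1*2 + 1 = 3, q_1 = 1*1 + 0 = 1.
  i=2: a_2=42, p_2 = 42*3 + 2 = 128, q_2 = 42*1 + 1 = 43.
q_2 = 43 > 8, so the last convergent with denominator <= 8 is p_1/q_1 = 3/1.
The closest fraction with denominator <= 8 is either p_1/q_1 or the intermediate fraction (k*p_1 + p_0)/(k*q_1 + q_0) with the largest k >= 1 whose denominator stays <= 8; these approach x as k grows, and every other convergent or intermediate fraction in range is farther away.
Largest k: floor((8 - q_0)/q_1) = floor((8 - 1)/1) = 7.
That gives (7*3 + 2)/(7*1 + 1) = 23/8.
Compare the errors: |x - 3/1| = |128*1 - 3*43|/(43*1) = 1/43, and |x - 23/8| = |128*8 - 23*43|/(43*8) = 35/344.
Cross-multiplying, 1*344 = 344 < 1505 = 35*43, so 1/43 is smaller: the convergent 3/1 is closer to x than 23/8.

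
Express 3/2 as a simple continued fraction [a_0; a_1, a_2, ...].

[1; 2]

Run the Euclidean algorithm on 3 and 2; the successive quotients are the partial quotients a_0, a_1, ... (each step inverts the fractional part left over by the previous one):
  3 = 1*2 + 1, so a_0 = 1.
  2 = 2*1 + 0, so a_1 = 2.
The remainder reaches 0 after 2 divisions, so the expansion has 2 partial quotients, read off in order.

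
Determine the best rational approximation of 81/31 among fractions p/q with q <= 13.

34/13

Expand x = 81/31 as a continued fraction with the Euclidean algorithm:
  81 = 2*31 + 19, so a_0 = 2.
  31 = 1*19 + 12, so a_1 = 1.
  19 = 1*12 + 7, so a_2 = 1.
  12 = 1*7 + 5, so a_3 = 1.
  7 = 1*5 + 2, so a_4 = 1.
  5 = 2*2 + 1, so a_5 = 2.
  2 = 2*1 + 0, so a_6 = 2.
so x = [2; 1, 1, 1, 1, 2, 2].
Convergents (p_i = a_i*p_{i-1} + p_{i-2}, q_i = a_i*q_{i-1} + q_{i-2} with p_{-2}=0, p_{-1}=1, q_{-2}=1, q_{-1}=0), until the denominator exceeds 13:
  i=0: a_0=2, p_0 = 2*1 + 0 = 2, q_0 = 2*0 + 1 = 1.
  i=1: a_1=1, p_1 = 1*2 + 1 = 3, q_1 = 1*1 + 0 = 1.
  i=2: a_2=1, p_2 = 1*3 + 2 = 5, q_2 = 1*1 + 1 = 2.
  i=3: a_3=1, p_3 = 1*5 + 3 = 8, q_3 = 1*2 + 1 = 3.
  i=4: a_4=1, p_4 = 1*8 + 5 = 13, q_4 = 1*3 + 2 = 5.
  i=5: a_5=2, p_5 = 2*13 + 8 = 34, q_5 = 2*5 + 3 = 13.
  i=6: a_6=2, p_6 = 2*34 + 13 = 81, q_6 = 2*13 + 5 = 31.
q_6 = 31 > 13, so the last convergent with denominator <= 13 is p_5/q_5 = 34/13.
The closest fraction with denominator <= 13 is either p_5/q_5 or the intermediate fraction (k*p_5 + p_4)/(k*q_5 + q_4) with the largest k >= 1 whose denominator stays <= 13; these approach x as k grows, and every other convergent or intermediate fraction in range is farther away.
Largest k: floor((13 - q_4)/q_5) = floor((13 - 5)/13) = 0.
Since k = 0, no intermediate fraction beyond p_5/q_5 has denominator <= 13, so the convergent 34/13 is the closest (its error is |81*13 - 34*31|/(31*13) = 1/403).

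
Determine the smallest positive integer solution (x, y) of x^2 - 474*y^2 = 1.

(x, y) = (193549, 8890)

First expand sqrt(474) as a continued fraction. With x_i = (sqrt(474) + m_i)/d_i and (m_0, d_0) = (0, 1): a_0 = floor(sqrt(474)) = 21, since 21^2 = 441 <= 474 < 484 = 22^2.
Iterate m_{i+1} = d_i*a_i - m_i, d_{i+1} = (474 - m_{i+1}^2)/d_i, a_{i+1} = floor((a_0 + m_{i+1})/d_{i+1}):
  m_1 = 1*21 - 0 = 21, d_1 = (474 - 21^2)/1 = 33/1 = 33, a_1 = floor((21 + 21)/33) = 1.
  m_2 = 33*1 - 21 = 12, d_2 = (474 - 12^2)/33 = 330/33 = 10, a_2 = floor((21 + 12)/10) = 3.
  m_3 = 10*3 - 12 = 18, d_3 = (474 - 18^2)/10 = 150/10 = 15, a_3 = floor((21 + 18)/15) = 2.
  m_4 = 15*2 - 18 = 12, d_4 = (474 - 12^2)/15 = 330/15 = 22, a_4 = floor((21 + 12)/22) = 1.
  m_5 = 22*1 - 12 = 10, d_5 = (474 - 10^2)/22 = 374/22 = 17, a_5 = floor((21 + 10)/17) = 1.
  m_6 = 17*1 - 10 = 7, d_6 = (474 - 7^2)/17 = 425/17 = 25, a_6 = floor((21 + 7)/25) = 1.
  m_7 = 25*1 - 7 = 18, d_7 = (474 - 18^2)/25 = 150/25 = 6, a_7 = floor((21 + 18)/6) = 6.
  m_8 = 6*6 - 18 = 18, d_8 = (474 - 18^2)/6 = 150/6 = 25, a_8 = floor((21 + 18)/25) = 1.
  m_9 = 25*1 - 18 = 7, d_9 = (474 - 7^2)/25 = 425/25 = 17, a_9 = floor((21 + 7)/17) = 1.
  m_10 = 17*1 - 7 = 10, d_10 = (474 - 10^2)/17 = 374/17 = 22, a_10 = floor((21 + 10)/22) = 1.
  m_11 = 22*1 - 10 = 12, d_11 = (474 - 12^2)/22 = 330/22 = 15, a_11 = floor((21 + 12)/15) = 2.
  m_12 = 15*2 - 12 = 18, d_12 = (474 - 18^2)/15 = 150/15 = 10, a_12 = floor((21 + 18)/10) = 3.
  m_13 = 10*3 - 18 = 12, d_13 = (474 - 12^2)/10 = 330/10 = 33, a_13 = floor((21 + 12)/33) = 1.
  m_14 = 33*1 - 12 = 21, d_14 = (474 - 21^2)/33 = 33/33 = 1, a_14 = floor((21 + 21)/1) = 42.
  m_15 = 1*42 - 21 = 21, d_15 = (474 - 21^2)/1 = 33/1 = 33: (m_15, d_15) = (m_1, d_1) = (21, 33), so from here the quotients repeat a_1, ..., a_14; the period length is 14.
So sqrt(474) = [21; (1, 3, 2, 1, 1, 1, 6, 1, 1, 1, 2, 3, 1, 42)] with period length k = 14.
k is even, so the fundamental solution of x^2 - 474y^2 = 1 is (p_{k-1}, q_{k-1}) = (p_13, q_13); compute convergents through index 13.
Convergents (p_i = a_i*p_{i-1} + p_{i-2}, q_i = a_i*q_{i-1} + q_{i-2} with p_{-2}=0, p_{-1}=1, q_{-2}=1, q_{-1}=0):
  i=0: a_0=21, p_0 = 21*1 + 0 = 21, q_0 = 21*0 + 1 = 1.
  i=1: a_1=1, p_1 = 1*21 + 1 = 22, q_1 = 1*1 + 0 = 1.
  i=2: a_2=3, p_2 = 3*22 + 21 = 87, q_2 = 3*1 + 1 = 4.
  i=3: a_3=2, p_3 = 2*87 + 22 = 196, q_3 = 2*4 + 1 = 9.
  i=4: a_4=1, p_4 = 1*196 + 87 = 283, q_4 = 1*9 + 4 = 13.
  i=5: a_5=1, p_5 = 1*283 + 196 = 479, q_5 = 1*13 + 9 = 22.
  i=6: a_6=1, p_6 = 1*479 + 283 = 762, q_6 = 1*22 + 13 = 35.
  i=7: a_7=6, p_7 = 6*762 + 479 = 5051, q_7 = 6*35 + 22 = 232.
  i=8: a_8=1, p_8 = 1*5051 + 762 = 5813, q_8 = 1*232 + 35 = 267.
  i=9: a_9=1, p_9 = 1*5813 + 5051 = 10864, q_9 = 1*267 + 232 = 499.
  i=10: a_10=1, p_10 = 1*10864 + 5813 = 16677, q_10 = 1*499 + 267 = 766.
  i=11: a_11=2, p_11 = 2*16677 + 10864 = 44218, q_11 = 2*766 + 499 = 2031.
  i=12: a_12=3, p_12 = 3*44218 + 16677 = 149331, q_12 = 3*2031 + 766 = 6859.
  i=13: a_13=1, p_13 = 1*149331 + 44218 = 193549, q_13 = 1*6859 + 2031 = 8890.
Check: 193549^2 - 474*8890^2 = 37461215401 - 37461215400 = 1, so (x, y) = (193549, 8890) solves the equation, and by the theorem it is the least positive solution.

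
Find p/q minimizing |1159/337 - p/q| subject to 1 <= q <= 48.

Expand x = 1159/337 as a continued fraction with the Euclidean algorithm:
  1159 = 3*337 + 148, so a_0 = 3.
  337 = 2*148 + 41, so a_1 = 2.
  148 = 3*41 + 25, so a_2 = 3.
  41 = 1*25 + 16, so a_3 = 1.
  25 = 1*16 + 9, so a_4 = 1.
  16 = 1*9 + 7, so a_5 = 1.
  9 = 1*7 + 2, so a_6 = 1.
  7 = 3*2 + 1, so a_7 = 3.
  2 = 2*1 + 0, so a_8 = 2.
so x = [3; 2, 3, 1, 1, 1, 1, 3, 2].
Convergents (p_i = a_i*p_{i-1} + p_{i-2}, q_i = a_i*q_{i-1} + q_{i-2} with p_{-2}=0, p_{-1}=1, q_{-2}=1, q_{-1}=0), until the denominator exceeds 48:
  i=0: a_0=3, p_0 = 3*1 + 0 = 3, q_0 = 3*0 + 1 = 1.
  i=1: a_1=2, p_1 = 2*3 + 1 = 7, q_1 = 2*1 + 0 = 2.
  i=2: a_2=3, p_2 = 3*7 + 3 = 24, q_2 = 3*2 + 1 = 7.
  i=3: a_3=1, p_3 = 1*24 + 7 = 31, q_3 = 1*7 + 2 = 9.
  i=4: a_4=1, p_4 = 1*31 + 24 = 55, q_4 = 1*9 + 7 = 16.
  i=5: a_5=1, p_5 = 1*55 + 31 = 86, q_5 = 1*16 + 9 = 25.
  i=6: a_6=1, p_6 = 1*86 + 55 = 141, q_6 = 1*25 + 16 = 41.
  i=7: a_7=3, p_7 = 3*141 + 86 = 509, q_7 = 3*41 + 25 = 148.
q_7 = 148 > 48, so the last convergent with denominator <= 48 is p_6/q_6 = 141/41.
The closest fraction with denominator <= 48 is either p_6/q_6 or the intermediate fraction (k*p_6 + p_5)/(k*q_6 + q_5) with the largest k >= 1 whose denominator stays <= 48; these approach x as k grows, and every other convergent or intermediate fraction in range is farther away.
Largest k: floor((48 - q_5)/q_6) = floor((48 - 25)/41) = 0.
Since k = 0, no intermediate fraction beyond p_6/q_6 has denominator <= 48, so the convergent 141/41 is the closest (its error is |1159*41 - 141*337|/(337*41) = 2/13817).

141/41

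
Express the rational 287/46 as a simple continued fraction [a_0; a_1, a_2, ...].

Run the Euclidean algorithm on 287 and 46; the successive quotients are the partial quotients a_0, a_1, ... (each step inverts the fractional part left over by the previous one):
  287 = 6*46 + 11, so a_0 = 6.
  46 = 4*11 + 2, so a_1 = 4.
  11 = 5*2 + 1, so a_2 = 5.
  2 = 2*1 + 0, so a_3 = 2.
The remainder reaches 0 after 4 divisions, so the expansion has 4 partial quotients, read off in order.

[6; 4, 5, 2]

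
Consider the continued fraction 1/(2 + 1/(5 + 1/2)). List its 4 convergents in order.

Using the convergent recurrence p_i = a_i*p_{i-1} + p_{i-2}, q_i = a_i*q_{i-1} + q_{i-2} with p_{-2}=0, p_{-1}=1, q_{-2}=1, q_{-1}=0:
  i=0: a_0=0, p_0 = 0*1 + 0 = 0, q_0 = 0*0 + 1 = 1.
  i=1: a_1=2, p_1 = 2*0 + 1 = 1, q_1 = 2*1 + 0 = 2.
  i=2: a_2=5, p_2 = 5*1 + 0 = 5, q_2 = 5*2 + 1 = 11.
  i=3: a_3=2, p_3 = 2*5 + 1 = 11, q_3 = 2*11 + 2 = 24.

0/1, 1/2, 5/11, 11/24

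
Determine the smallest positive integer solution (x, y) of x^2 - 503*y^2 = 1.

First expand sqrt(503) as a continued fraction. With x_i = (sqrt(503) + m_i)/d_i and (m_0, d_0) = (0, 1): a_0 = floor(sqrt(503)) = 22, since 22^2 = 484 <= 503 < 529 = 23^2.
Iterate m_{i+1} = d_i*a_i - m_i, d_{i+1} = (503 - m_{i+1}^2)/d_i, a_{i+1} = floor((a_0 + m_{i+1})/d_{i+1}):
  m_1 = 1*22 - 0 = 22, d_1 = (503 - 22^2)/1 = 19/1 = 19, a_1 = floor((22 + 22)/19) = 2.
  m_2 = 19*2 - 22 = 16, d_2 = (503 - 16^2)/19 = 247/19 = 13, a_2 = floor((22 + 16)/13) = 2.
  m_3 = 13*2 - 16 = 10, d_3 = (503 - 10^2)/13 = 403/13 = 31, a_3 = floor((22 + 10)/31) = 1.
  m_4 = 31*1 - 10 = 21, d_4 = (503 - 21^2)/31 = 62/31 = 2, a_4 = floor((22 + 21)/2) = 21.
  m_5 = 2*21 - 21 = 21, d_5 = (503 - 21^2)/2 = 62/2 = 31, a_5 = floor((22 + 21)/31) = 1.
  m_6 = 31*1 - 21 = 10, d_6 = (503 - 10^2)/31 = 403/31 = 13, a_6 = floor((22 + 10)/13) = 2.
  m_7 = 13*2 - 10 = 16, d_7 = (503 - 16^2)/13 = 247/13 = 19, a_7 = floor((22 + 16)/19) = 2.
  m_8 = 19*2 - 16 = 22, d_8 = (503 - 22^2)/19 = 19/19 = 1, a_8 = floor((22 + 22)/1) = 44.
  m_9 = 1*44 - 22 = 22, d_9 = (503 - 22^2)/1 = 19/1 = 19: (m_9, d_9) = (m_1, d_1) = (22, 19), so from here the quotients repeat a_1, ..., a_8; the period length is 8.
So sqrt(503) = [22; (2, 2, 1, 21, 1, 2, 2, 44)] with period length k = 8.
k is even, so the fundamental solution of x^2 - 503y^2 = 1 is (p_{k-1}, q_{k-1}) = (p_7, q_7); compute convergents through index 7.
Convergents (p_i = a_i*p_{i-1} + p_{i-2}, q_i = a_i*q_{i-1} + q_{i-2} with p_{-2}=0, p_{-1}=1, q_{-2}=1, q_{-1}=0):
  i=0: a_0=22, p_0 = 22*1 + 0 = 22, q_0 = 22*0 + 1 = 1.
  i=1: a_1=2, p_1 = 2*22 + 1 = 45, q_1 = 2*1 + 0 = 2.
  i=2: a_2=2, p_2 = 2*45 + 22 = 112, q_2 = 2*2 + 1 = 5.
  i=3: a_3=1, p_3 = 1*112 + 45 = 157, q_3 = 1*5 + 2 = 7.
  i=4: a_4=21, p_4 = 21*157 + 112 = 3409, q_4 = 21*7 + 5 = 152.
  i=5: a_5=1, p_5 = 1*3409 + 157 = 3566, q_5 = 1*152 + 7 = 159.
  i=6: a_6=2, p_6 = 2*3566 + 3409 = 10541, q_6 = 2*159 + 152 = 470.
  i=7: a_7=2, p_7 = 2*10541 + 3566 = 24648, q_7 = 2*470 + 159 = 1099.
Check: 24648^2 - 503*1099^2 = 607523904 - 607523903 = 1, so (x, y) = (24648, 1099) solves the equation, and by the theorem it is the least positive solution.

(x, y) = (24648, 1099)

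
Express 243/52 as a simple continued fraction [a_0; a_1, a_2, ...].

Run the Euclidean algorithm on 243 and 52; the successive quotients are the partial quotients a_0, a_1, ... (each step inverts the fractional part left over by the previous one):
  243 = 4*52 + 35, so a_0 = 4.
  52 = 1*35 + 17, so a_1 = 1.
  35 = 2*17 + 1, so a_2 = 2.
  17 = 17*1 + 0, so a_3 = 17.
The remainder reaches 0 after 4 divisions, so the expansion has 4 partial quotients, read off in order.

[4; 1, 2, 17]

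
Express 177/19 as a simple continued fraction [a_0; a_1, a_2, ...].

[9; 3, 6]

Run the Euclidean algorithm on 177 and 19; the successive quotients are the partial quotients a_0, a_1, ... (each step inverts the fractional part left over by the previous one):
  177 = 9*19 + 6, so a_0 = 9.
  19 = 3*6 + 1, so a_1 = 3.
  6 = 6*1 + 0, so a_2 = 6.
The remainder reaches 0 after 3 divisions, so the expansion has 3 partial quotients, read off in order.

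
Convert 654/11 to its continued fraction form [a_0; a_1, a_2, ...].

[59; 2, 5]

Run the Euclidean algorithm on 654 and 11; the successive quotients are the partial quotients a_0, a_1, ... (each step inverts the fractional part left over by the previous one):
  654 = 59*11 + 5, so a_0 = 59.
  11 = 2*5 + 1, so a_1 = 2.
  5 = 5*1 + 0, so a_2 = 5.
The remainder reaches 0 after 3 divisions, so the expansion has 3 partial quotients, read off in order.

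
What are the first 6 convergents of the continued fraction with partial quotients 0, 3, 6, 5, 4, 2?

0/1, 1/3, 6/19, 31/98, 130/411, 291/920

Using the convergent recurrence p_i = a_i*p_{i-1} + p_{i-2}, q_i = a_i*q_{i-1} + q_{i-2} with p_{-2}=0, p_{-1}=1, q_{-2}=1, q_{-1}=0:
  i=0: a_0=0, p_0 = 0*1 + 0 = 0, q_0 = 0*0 + 1 = 1.
  i=1: a_1=3, p_1 = 3*0 + 1 = 1, q_1 = 3*1 + 0 = 3.
  i=2: a_2=6, p_2 = 6*1 + 0 = 6, q_2 = 6*3 + 1 = 19.
  i=3: a_3=5, p_3 = 5*6 + 1 = 31, q_3 = 5*19 + 3 = 98.
  i=4: a_4=4, p_4 = 4*31 + 6 = 130, q_4 = 4*98 + 19 = 411.
  i=5: a_5=2, p_5 = 2*130 + 31 = 291, q_5 = 2*411 + 98 = 920.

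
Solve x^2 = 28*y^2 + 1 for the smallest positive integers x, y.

First expand sqrt(28) as a continued fraction. With x_i = (sqrt(28) + m_i)/d_i and (m_0, d_0) = (0, 1): a_0 = floor(sqrt(28)) = 5, since 5^2 = 25 <= 28 < 36 = 6^2.
Iterate m_{i+1} = d_i*a_i - m_i, d_{i+1} = (28 - m_{i+1}^2)/d_i, a_{i+1} = floor((a_0 + m_{i+1})/d_{i+1}):
  m_1 = 1*5 - 0 = 5, d_1 = (28 - 5^2)/1 = 3/1 = 3, a_1 = floor((5 + 5)/3) = 3.
  m_2 = 3*3 - 5 = 4, d_2 = (28 - 4^2)/3 = 12/3 = 4, a_2 = floor((5 + 4)/4) = 2.
  m_3 = 4*2 - 4 = 4, d_3 = (28 - 4^2)/4 = 12/4 = 3, a_3 = floor((5 + 4)/3) = 3.
  m_4 = 3*3 - 4 = 5, d_4 = (28 - 5^2)/3 = 3/3 = 1, a_4 = floor((5 + 5)/1) = 10.
  m_5 = 1*10 - 5 = 5, d_5 = (28 - 5^2)/1 = 3/1 = 3: (m_5, d_5) = (m_1, d_1) = (5, 3), so from here the quotients repeat a_1, ..., a_4; the period length is 4.
So sqrt(28) = [5; (3, 2, 3, 10)] with period length k = 4.
k is even, so the fundamental solution of x^2 - 28y^2 = 1 is (p_{k-1}, q_{k-1}) = (p_3, q_3); compute convergents through index 3.
Convergents (p_i = a_i*p_{i-1} + p_{i-2}, q_i = a_i*q_{i-1} + q_{i-2} with p_{-2}=0, p_{-1}=1, q_{-2}=1, q_{-1}=0):
  i=0: a_0=5, p_0 = 5*1 + 0 = 5, q_0 = 5*0 + 1 = 1.
  i=1: a_1=3, p_1 = 3*5 + 1 = 16, q_1 = 3*1 + 0 = 3.
  i=2: a_2=2, p_2 = 2*16 + 5 = 37, q_2 = 2*3 + 1 = 7.
  i=3: a_3=3, p_3 = 3*37 + 16 = 127, q_3 = 3*7 + 3 = 24.
Check: 127^2 - 28*24^2 = 16129 - 16128 = 1, so (x, y) = (127, 24) solves the equation, and by the theorem it is the least positive solution.

(x, y) = (127, 24)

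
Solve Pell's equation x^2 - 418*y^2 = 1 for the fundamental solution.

(x, y) = (33857, 1656)

First expand sqrt(418) as a continued fraction. With x_i = (sqrt(418) + m_i)/d_i and (m_0, d_0) = (0, 1): a_0 = floor(sqrt(418)) = 20, since 20^2 = 400 <= 418 < 441 = 21^2.
Iterate m_{i+1} = d_i*a_i - m_i, d_{i+1} = (418 - m_{i+1}^2)/d_i, a_{i+1} = floor((a_0 + m_{i+1})/d_{i+1}):
  m_1 = 1*20 - 0 = 20, d_1 = (418 - 20^2)/1 = 18/1 = 18, a_1 = floor((20 + 20)/18) = 2.
  m_2 = 18*2 - 20 = 16, d_2 = (418 - 16^2)/18 = 162/18 = 9, a_2 = floor((20 + 16)/9) = 4.
  m_3 = 9*4 - 16 = 20, d_3 = (418 - 20^2)/9 = 18/9 = 2, a_3 = floor((20 + 20)/2) = 20.
  m_4 = 2*20 - 20 = 20, d_4 = (418 - 20^2)/2 = 18/2 = 9, a_4 = floor((20 + 20)/9) = 4.
  m_5 = 9*4 - 20 = 16, d_5 = (418 - 16^2)/9 = 162/9 = 18, a_5 = floor((20 + 16)/18) = 2.
  m_6 = 18*2 - 16 = 20, d_6 = (418 - 20^2)/18 = 18/18 = 1, a_6 = floor((20 + 20)/1) = 40.
  m_7 = 1*40 - 20 = 20, d_7 = (418 - 20^2)/1 = 18/1 = 18: (m_7, d_7) = (m_1, d_1) = (20, 18), so from here the quotients repeat a_1, ..., a_6; the period length is 6.
So sqrt(418) = [20; (2, 4, 20, 4, 2, 40)] with period length k = 6.
k is even, so the fundamental solution of x^2 - 418y^2 = 1 is (p_{k-1}, q_{k-1}) = (p_5, q_5); compute convergents through index 5.
Convergents (p_i = a_i*p_{i-1} + p_{i-2}, q_i = a_i*q_{i-1} + q_{i-2} with p_{-2}=0, p_{-1}=1, q_{-2}=1, q_{-1}=0):
  i=0: a_0=20, p_0 = 20*1 + 0 = 20, q_0 = 20*0 + 1 = 1.
  i=1: a_1=2, p_1 = 2*20 + 1 = 41, q_1 = 2*1 + 0 = 2.
  i=2: a_2=4, p_2 = 4*41 + 20 = 184, q_2 = 4*2 + 1 = 9.
  i=3: a_3=20, p_3 = 20*184 + 41 = 3721, q_3 = 20*9 + 2 = 182.
  i=4: a_4=4, p_4 = 4*3721 + 184 = 15068, q_4 = 4*182 + 9 = 737.
  i=5: a_5=2, p_5 = 2*15068 + 3721 = 33857, q_5 = 2*737 + 182 = 1656.
Check: 33857^2 - 418*1656^2 = 1146296449 - 1146296448 = 1, so (x, y) = (33857, 1656) solves the equation, and by the theorem it is the least positive solution.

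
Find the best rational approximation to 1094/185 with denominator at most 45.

Expand x = 1094/185 as a continued fraction with the Euclidean algorithm:
  1094 = 5*185 + 169, so a_0 = 5.
  185 = 1*169 + 16, so a_1 = 1.
  169 = 10*16 + 9, so a_2 = 10.
  16 = 1*9 + 7, so a_3 = 1.
  9 = 1*7 + 2, so a_4 = 1.
  7 = 3*2 + 1, so a_5 = 3.
  2 = 2*1 + 0, so a_6 = 2.
so x = [5; 1, 10, 1, 1, 3, 2].
Convergents (p_i = a_i*p_{i-1} + p_{i-2}, q_i = a_i*q_{i-1} + q_{i-2} with p_{-2}=0, p_{-1}=1, q_{-2}=1, q_{-1}=0), until the denominator exceeds 45:
  i=0: a_0=5, p_0 = 5*1 + 0 = 5, q_0 = 5*0 + 1 = 1.
  i=1: a_1=1, p_1 = 1*5 + 1 = 6, q_1 = 1*1 + 0 = 1.
  i=2: a_2=10, p_2 = 10*6 + 5 = 65, q_2 = 10*1 + 1 = 11.
  i=3: a_3=1, p_3 = 1*65 + 6 = 71, q_3 = 1*11 + 1 = 12.
  i=4: a_4=1, p_4 = 1*71 + 65 = 136, q_4 = 1*12 + 11 = 23.
  i=5: a_5=3, p_5 = 3*136 + 71 = 479, q_5 = 3*23 + 12 = 81.
q_5 = 81 > 45, so the last convergent with denominator <= 45 is p_4/q_4 = 136/23.
The closest fraction with denominator <= 45 is either p_4/q_4 or the intermediate fraction (k*p_4 + p_3)/(k*q_4 + q_3) with the largest k >= 1 whose denominator stays <= 45; these approach x as k grows, and every other convergent or intermediate fraction in range is farther away.
Largest k: floor((45 - q_3)/q_4) = floor((45 - 12)/23) = 1.
That gives (1*136 + 71)/(1*23 + 12) = 207/35.
Compare the errors: |x - 136/23| = |1094*23 - 136*185|/(185*23) = 2/4255, and |x - 207/35| = |1094*35 - 207*185|/(185*35) = 5/6475.
Cross-multiplying, 2*6475 = 12950 < 21275 = 5*4255, so 2/4255 is smaller: the convergent 136/23 is closer to x than 207/35.

136/23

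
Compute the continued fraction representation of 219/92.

[2; 2, 1, 1, 1, 2, 4]

Run the Euclidean algorithm on 219 and 92; the successive quotients are the partial quotients a_0, a_1, ... (each step inverts the fractional part left over by the previous one):
  219 = 2*92 + 35, so a_0 = 2.
  92 = 2*35 + 22, so a_1 = 2.
  35 = 1*22 + 13, so a_2 = 1.
  22 = 1*13 + 9, so a_3 = 1.
  13 = 1*9 + 4, so a_4 = 1.
  9 = 2*4 + 1, so a_5 = 2.
  4 = 4*1 + 0, so a_6 = 4.
The remainder reaches 0 after 7 divisions, so the expansion has 7 partial quotients, read off in order.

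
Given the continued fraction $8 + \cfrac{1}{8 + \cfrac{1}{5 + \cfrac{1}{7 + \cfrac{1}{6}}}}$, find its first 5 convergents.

Using the convergent recurrence p_i = a_i*p_{i-1} + p_{i-2}, q_i = a_i*q_{i-1} + q_{i-2} with p_{-2}=0, p_{-1}=1, q_{-2}=1, q_{-1}=0:
  i=0: a_0=8, p_0 = 8*1 + 0 = 8, q_0 = 8*0 + 1 = 1.
  i=1: a_1=8, p_1 = 8*8 + 1 = 65, q_1 = 8*1 + 0 = 8.
  i=2: a_2=5, p_2 = 5*65 + 8 = 333, q_2 = 5*8 + 1 = 41.
  i=3: a_3=7, p_3 = 7*333 + 65 = 2396, q_3 = 7*41 + 8 = 295.
  i=4: a_4=6, p_4 = 6*2396 + 333 = 14709, q_4 = 6*295 + 41 = 1811.

8/1, 65/8, 333/41, 2396/295, 14709/1811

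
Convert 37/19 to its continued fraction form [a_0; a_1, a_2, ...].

[1; 1, 18]

Run the Euclidean algorithm on 37 and 19; the successive quotients are the partial quotients a_0, a_1, ... (each step inverts the fractional part left over by the previous one):
  37 = 1*19 + 18, so a_0 = 1.
  19 = 1*18 + 1, so a_1 = 1.
  18 = 18*1 + 0, so a_2 = 18.
The remainder reaches 0 after 3 divisions, so the expansion has 3 partial quotients, read off in order.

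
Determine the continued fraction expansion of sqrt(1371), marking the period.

Write x_i = (sqrt(1371) + m_i)/d_i with (m_0, d_0) = (0, 1). a_0 = floor(sqrt(1371)) = 37, since 37^2 = 1369 <= 1371 < 1444 = 38^2.
Iterate m_{i+1} = d_i*a_i - m_i, d_{i+1} = (1371 - m_{i+1}^2)/d_i, a_{i+1} = floor((a_0 + m_{i+1})/d_{i+1}):
  m_1 = 1*37 - 0 = 37, d_1 = (1371 - 37^2)/1 = 2/1 = 2, a_1 = floor((37 + 37)/2) = 37.
  m_2 = 2*37 - 37 = 37, d_2 = (1371 - 37^2)/2 = 2/2 = 1, a_2 = floor((37 + 37)/1) = 74.
  m_3 = 1*74 - 37 = 37, d_3 = (1371 - 37^2)/1 = 2/1 = 2: (m_3, d_3) = (m_1, d_1) = (37, 2), so from here the quotients repeat a_1, a_2; the period length is 2.
Hence the expansion of sqrt(1371) is a_0 = 37 followed by the repeating block 37, 74 (period 2).

[37; (37, 74)]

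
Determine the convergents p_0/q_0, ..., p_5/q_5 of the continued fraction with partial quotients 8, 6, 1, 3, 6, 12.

8/1, 49/6, 57/7, 220/27, 1377/169, 16744/2055

Using the convergent recurrence p_i = a_i*p_{i-1} + p_{i-2}, q_i = a_i*q_{i-1} + q_{i-2} with p_{-2}=0, p_{-1}=1, q_{-2}=1, q_{-1}=0:
  i=0: a_0=8, p_0 = 8*1 + 0 = 8, q_0 = 8*0 + 1 = 1.
  i=1: a_1=6, p_1 = 6*8 + 1 = 49, q_1 = 6*1 + 0 = 6.
  i=2: a_2=1, p_2 = 1*49 + 8 = 57, q_2 = 1*6 + 1 = 7.
  i=3: a_3=3, p_3 = 3*57 + 49 = 220, q_3 = 3*7 + 6 = 27.
  i=4: a_4=6, p_4 = 6*220 + 57 = 1377, q_4 = 6*27 + 7 = 169.
  i=5: a_5=12, p_5 = 12*1377 + 220 = 16744, q_5 = 12*169 + 27 = 2055.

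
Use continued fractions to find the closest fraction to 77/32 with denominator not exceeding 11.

12/5

Expand x = 77/32 as a continued fraction with the Euclidean algorithm:
  77 = 2*32 + 13, so a_0 = 2.
  32 = 2*13 + 6, so a_1 = 2.
  13 = 2*6 + 1, so a_2 = 2.
  6 = 6*1 + 0, so a_3 = 6.
so x = [2; 2, 2, 6].
Convergents (p_i = a_i*p_{i-1} + p_{i-2}, q_i = a_i*q_{i-1} + q_{i-2} with p_{-2}=0, p_{-1}=1, q_{-2}=1, q_{-1}=0), until the denominator exceeds 11:
  i=0: a_0=2, p_0 = 2*1 + 0 = 2, q_0 = 2*0 + 1 = 1.
  i=1: a_1=2, p_1 = 2*2 + 1 = 5, q_1 = 2*1 + 0 = 2.
  i=2: a_2=2, p_2 = 2*5 + 2 = 12, q_2 = 2*2 + 1 = 5.
  i=3: a_3=6, p_3 = 6*12 + 5 = 77, q_3 = 6*5 + 2 = 32.
q_3 = 32 > 11, so the last convergent with denominator <= 11 is p_2/q_2 = 12/5.
The closest fraction with denominator <= 11 is either p_2/q_2 or the intermediate fraction (k*p_2 + p_1)/(k*q_2 + q_1) with the largest k >= 1 whose denominator stays <= 11; these approach x as k grows, and every other convergent or intermediate fraction in range is farther away.
Largest k: floor((11 - q_1)/q_2) = floor((11 - 2)/5) = 1.
That gives (1*12 + 5)/(1*5 + 2) = 17/7.
Compare the errors: |x - 12/5| = |77*5 - 12*32|/(32*5) = 1/160, and |x - 17/7| = |77*7 - 17*32|/(32*7) = 5/224.
Cross-multiplying, 1*224 = 224 < 800 = 5*160, so 1/160 is smaller: the convergent 12/5 is closer to x than 17/7.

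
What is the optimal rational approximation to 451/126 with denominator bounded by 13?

Expand x = 451/126 as a continued fraction with the Euclidean algorithm:
  451 = 3*126 + 73, so a_0 = 3.
  126 = 1*73 + 53, so a_1 = 1.
  73 = 1*53 + 20, so a_2 = 1.
  53 = 2*20 + 13, so a_3 = 2.
  20 = 1*13 + 7, so a_4 = 1.
  13 = 1*7 + 6, so a_5 = 1.
  7 = 1*6 + 1, so a_6 = 1.
  6 = 6*1 + 0, so a_7 = 6.
so x = [3; 1, 1, 2, 1, 1, 1, 6].
Convergents (p_i = a_i*p_{i-1} + p_{i-2}, q_i = a_i*q_{i-1} + q_{i-2} with p_{-2}=0, p_{-1}=1, q_{-2}=1, q_{-1}=0), until the denominator exceeds 13:
  i=0: a_0=3, p_0 = 3*1 + 0 = 3, q_0 = 3*0 + 1 = 1.
  i=1: a_1=1, p_1 = 1*3 + 1 = 4, q_1 = 1*1 + 0 = 1.
  i=2: a_2=1, p_2 = 1*4 + 3 = 7, q_2 = 1*1 + 1 = 2.
  i=3: a_3=2, p_3 = 2*7 + 4 = 18, q_3 = 2*2 + 1 = 5.
  i=4: a_4=1, p_4 = 1*18 + 7 = 25, q_4 = 1*5 + 2 = 7.
  i=5: a_5=1, p_5 = 1*25 + 18 = 43, q_5 = 1*7 + 5 = 12.
  i=6: a_6=1, p_6 = 1*43 + 25 = 68, q_6 = 1*12 + 7 = 19.
q_6 = 19 > 13, so the last convergent with denominator <= 13 is p_5/q_5 = 43/12.
The closest fraction with denominator <= 13 is either p_5/q_5 or the intermediate fraction (k*p_5 + p_4)/(k*q_5 + q_4) with the largest k >= 1 whose denominator stays <= 13; these approach x as k grows, and every other convergent or intermediate fraction in range is farther away.
Largest k: floor((13 - q_4)/q_5) = floor((13 - 7)/12) = 0.
Since k = 0, no intermediate fraction beyond p_5/q_5 has denominator <= 13, so the convergent 43/12 is the closest (its error is |451*12 - 43*126|/(126*12) = 6/1512).

43/12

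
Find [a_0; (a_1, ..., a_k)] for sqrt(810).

[28; (2, 5, 1, 4, 1, 5, 2, 56)]

Write x_i = (sqrt(810) + m_i)/d_i with (m_0, d_0) = (0, 1). a_0 = floor(sqrt(810)) = 28, since 28^2 = 784 <= 810 < 841 = 29^2.
Iterate m_{i+1} = d_i*a_i - m_i, d_{i+1} = (810 - m_{i+1}^2)/d_i, a_{i+1} = floor((a_0 + m_{i+1})/d_{i+1}):
  m_1 = 1*28 - 0 = 28, d_1 = (810 - 28^2)/1 = 26/1 = 26, a_1 = floor((28 + 28)/26) = 2.
  m_2 = 26*2 - 28 = 24, d_2 = (810 - 24^2)/26 = 234/26 = 9, a_2 = floor((28 + 24)/9) = 5.
  m_3 = 9*5 - 24 = 21, d_3 = (810 - 21^2)/9 = 369/9 = 41, a_3 = floor((28 + 21)/41) = 1.
  m_4 = 41*1 - 21 = 20, d_4 = (810 - 20^2)/41 = 410/41 = 10, a_4 = floor((28 + 20)/10) = 4.
  m_5 = 10*4 - 20 = 20, d_5 = (810 - 20^2)/10 = 410/10 = 41, a_5 = floor((28 + 20)/41) = 1.
  m_6 = 41*1 - 20 = 21, d_6 = (810 - 21^2)/41 = 369/41 = 9, a_6 = floor((28 + 21)/9) = 5.
  m_7 = 9*5 - 21 = 24, d_7 = (810 - 24^2)/9 = 234/9 = 26, a_7 = floor((28 + 24)/26) = 2.
  m_8 = 26*2 - 24 = 28, d_8 = (810 - 28^2)/26 = 26/26 = 1, a_8 = floor((28 + 28)/1) = 56.
  m_9 = 1*56 - 28 = 28, d_9 = (810 - 28^2)/1 = 26/1 = 26: (m_9, d_9) = (m_1, d_1) = (28, 26), so from here the quotients repeat a_1, ..., a_8; the period length is 8.
Hence the expansion of sqrt(810) is a_0 = 28 followed by the repeating block 2, 5, 1, 4, 1, 5, 2, 56 (period 8).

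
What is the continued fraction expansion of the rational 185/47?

Run the Euclidean algorithm on 185 and 47; the successive quotients are the partial quotients a_0, a_1, ... (each step inverts the fractional part left over by the previous one):
  185 = 3*47 + 44, so a_0 = 3.
  47 = 1*44 + 3, so a_1 = 1.
  44 = 14*3 + 2, so a_2 = 14.
  3 = 1*2 + 1, so a_3 = 1.
  2 = 2*1 + 0, so a_4 = 2.
The remainder reaches 0 after 5 divisions, so the expansion has 5 partial quotients, read off in order.

[3; 1, 14, 1, 2]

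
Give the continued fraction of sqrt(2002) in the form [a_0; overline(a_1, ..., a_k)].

Write x_i = (sqrt(2002) + m_i)/d_i with (m_0, d_0) = (0, 1). a_0 = floor(sqrt(2002)) = 44, since 44^2 = 1936 <= 2002 < 2025 = 45^2.
Iterate m_{i+1} = d_i*a_i - m_i, d_{i+1} = (2002 - m_{i+1}^2)/d_i, a_{i+1} = floor((a_0 + m_{i+1})/d_{i+1}):
  m_1 = 1*44 - 0 = 44, d_1 = (2002 - 44^2)/1 = 66/1 = 66, a_1 = floor((44 + 44)/66) = 1.
  m_2 = 66*1 - 44 = 22, d_2 = (2002 - 22^2)/66 = 1518/66 = 23, a_2 = floor((44 + 22)/23) = 2.
  m_3 = 23*2 - 22 = 24, d_3 = (2002 - 24^2)/23 = 1426/23 = 62, a_3 = floor((44 + 24)/62) = 1.
  m_4 = 62*1 - 24 = 38, d_4 = (2002 - 38^2)/62 = 558/62 = 9, a_4 = floor((44 + 38)/9) = 9.
  m_5 = 9*9 - 38 = 43, d_5 = (2002 - 43^2)/9 = 153/9 = 17, a_5 = floor((44 + 43)/17) = 5.
  m_6 = 17*5 - 43 = 42, d_6 = (2002 - 42^2)/17 = 238/17 = 14, a_6 = floor((44 + 42)/14) = 6.
  m_7 = 14*6 - 42 = 42, d_7 = (2002 - 42^2)/14 = 238/14 = 17, a_7 = floor((44 + 42)/17) = 5.
  m_8 = 17*5 - 42 = 43, d_8 = (2002 - 43^2)/17 = 153/17 = 9, a_8 = floor((44 + 43)/9) = 9.
  m_9 = 9*9 - 43 = 38, d_9 = (2002 - 38^2)/9 = 558/9 = 62, a_9 = floor((44 + 38)/62) = 1.
  m_10 = 62*1 - 38 = 24, d_10 = (2002 - 24^2)/62 = 1426/62 = 23, a_10 = floor((44 + 24)/23) = 2.
  m_11 = 23*2 - 24 = 22, d_11 = (2002 - 22^2)/23 = 1518/23 = 66, a_11 = floor((44 + 22)/66) = 1.
  m_12 = 66*1 - 22 = 44, d_12 = (2002 - 44^2)/66 = 66/66 = 1, a_12 = floor((44 + 44)/1) = 88.
  m_13 = 1*88 - 44 = 44, d_13 = (2002 - 44^2)/1 = 66/1 = 66: (m_13, d_13) = (m_1, d_1) = (44, 66), so from here the quotients repeat a_1, ..., a_12; the period length is 12.
Hence the expansion of sqrt(2002) is a_0 = 44 followed by the repeating block 1, 2, 1, 9, 5, 6, 5, 9, 1, 2, 1, 88 (period 12).

[44; overline(1, 2, 1, 9, 5, 6, 5, 9, 1, 2, 1, 88)]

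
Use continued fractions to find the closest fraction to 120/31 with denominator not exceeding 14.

31/8

Expand x = 120/31 as a continued fraction with the Euclidean algorithm:
  120 = 3*31 + 27, so a_0 = 3.
  31 = 1*27 + 4, so a_1 = 1.
  27 = 6*4 + 3, so a_2 = 6.
  4 = 1*3 + 1, so a_3 = 1.
  3 = 3*1 + 0, so a_4 = 3.
so x = [3; 1, 6, 1, 3].
Convergents (p_i = a_i*p_{i-1} + p_{i-2}, q_i = a_i*q_{i-1} + q_{i-2} with p_{-2}=0, p_{-1}=1, q_{-2}=1, q_{-1}=0), until the denominator exceeds 14:
  i=0: a_0=3, p_0 = 3*1 + 0 = 3, q_0 = 3*0 + 1 = 1.
  i=1: a_1=1, p_1 = 1*3 + 1 = 4, q_1 = 1*1 + 0 = 1.
  i=2: a_2=6, p_2 = 6*4 + 3 = 27, q_2 = 6*1 + 1 = 7.
  i=3: a_3=1, p_3 = 1*27 + 4 = 31, q_3 = 1*7 + 1 = 8.
  i=4: a_4=3, p_4 = 3*31 + 27 = 120, q_4 = 3*8 + 7 = 31.
q_4 = 31 > 14, so the last convergent with denominator <= 14 is p_3/q_3 = 31/8.
The closest fraction with denominator <= 14 is either p_3/q_3 or the intermediate fraction (k*p_3 + p_2)/(k*q_3 + q_2) with the largest k >= 1 whose denominator stays <= 14; these approach x as k grows, and every other convergent or intermediate fraction in range is farther away.
Largest k: floor((14 - q_2)/q_3) = floor((14 - 7)/8) = 0.
Since k = 0, no intermediate fraction beyond p_3/q_3 has denominator <= 14, so the convergent 31/8 is the closest (its error is |120*8 - 31*31|/(31*8) = 1/248).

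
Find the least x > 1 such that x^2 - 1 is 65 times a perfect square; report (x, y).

(x, y) = (129, 16)

First expand sqrt(65) as a continued fraction. With x_i = (sqrt(65) + m_i)/d_i and (m_0, d_0) = (0, 1): a_0 = floor(sqrt(65)) = 8, since 8^2 = 64 <= 65 < 81 = 9^2.
Iterate m_{i+1} = d_i*a_i - m_i, d_{i+1} = (65 - m_{i+1}^2)/d_i, a_{i+1} = floor((a_0 + m_{i+1})/d_{i+1}):
  m_1 = 1*8 - 0 = 8, d_1 = (65 - 8^2)/1 = 1/1 = 1, a_1 = floor((8 + 8)/1) = 16.
  m_2 = 1*16 - 8 = 8, d_2 = (65 - 8^2)/1 = 1/1 = 1: (m_2, d_2) = (m_1, d_1) = (8, 1), so from here the quotient a_1 repeats; the period length is 1.
So sqrt(65) = [8; (16)] with period length k = 1.
k is odd, so (p_{k-1}, q_{k-1}) only solves x^2 - 65y^2 = -1 and the fundamental solution of x^2 - 65y^2 = 1 is (p_{2k-1}, q_{2k-1}) = (p_1, q_1); compute convergents through index 1, running through the period twice.
Convergents (p_i = a_i*p_{i-1} + p_{i-2}, q_i = a_i*q_{i-1} + q_{i-2} with p_{-2}=0, p_{-1}=1, q_{-2}=1, q_{-1}=0):
  i=0: a_0=8, p_0 = 8*1 + 0 = 8, q_0 = 8*0 + 1 = 1.
  i=1: a_1=16, p_1 = 16*8 + 1 = 129, q_1 = 16*1 + 0 = 16.
Indeed p_0^2 - 65*q_0^2 = 64 - 65 = -1, not +1.
Check: 129^2 - 65*16^2 = 16641 - 16640 = 1, so (x, y) = (129, 16) solves the equation, and by the theorem it is the least positive solution.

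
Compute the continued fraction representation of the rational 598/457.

[1; 3, 4, 6, 1, 4]

Run the Euclidean algorithm on 598 and 457; the successive quotients are the partial quotients a_0, a_1, ... (each step inverts the fractional part left over by the previous one):
  598 = 1*457 + 141, so a_0 = 1.
  457 = 3*141 + 34, so a_1 = 3.
  141 = 4*34 + 5, so a_2 = 4.
  34 = 6*5 + 4, so a_3 = 6.
  5 = 1*4 + 1, so a_4 = 1.
  4 = 4*1 + 0, so a_5 = 4.
The remainder reaches 0 after 6 divisions, so the expansion has 6 partial quotients, read off in order.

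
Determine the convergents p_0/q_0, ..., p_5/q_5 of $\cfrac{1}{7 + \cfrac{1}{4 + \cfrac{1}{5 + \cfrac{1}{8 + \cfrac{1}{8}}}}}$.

Using the convergent recurrence p_i = a_i*p_{i-1} + p_{i-2}, q_i = a_i*q_{i-1} + q_{i-2} with p_{-2}=0, p_{-1}=1, q_{-2}=1, q_{-1}=0:
  i=0: a_0=0, p_0 = 0*1 + 0 = 0, q_0 = 0*0 + 1 = 1.
  i=1: a_1=7, p_1 = 7*0 + 1 = 1, q_1 = 7*1 + 0 = 7.
  i=2: a_2=4, p_2 = 4*1 + 0 = 4, q_2 = 4*7 + 1 = 29.
  i=3: a_3=5, p_3 = 5*4 + 1 = 21, q_3 = 5*29 + 7 = 152.
  i=4: a_4=8, p_4 = 8*21 + 4 = 172, q_4 = 8*152 + 29 = 1245.
  i=5: a_5=8, p_5 = 8*172 + 21 = 1397, q_5 = 8*1245 + 152 = 10112.

0/1, 1/7, 4/29, 21/152, 172/1245, 1397/10112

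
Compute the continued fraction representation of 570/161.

[3; 1, 1, 5, 1, 2, 4]

Run the Euclidean algorithm on 570 and 161; the successive quotients are the partial quotients a_0, a_1, ... (each step inverts the fractional part left over by the previous one):
  570 = 3*161 + 87, so a_0 = 3.
  161 = 1*87 + 74, so a_1 = 1.
  87 = 1*74 + 13, so a_2 = 1.
  74 = 5*13 + 9, so a_3 = 5.
  13 = 1*9 + 4, so a_4 = 1.
  9 = 2*4 + 1, so a_5 = 2.
  4 = 4*1 + 0, so a_6 = 4.
The remainder reaches 0 after 7 divisions, so the expansion has 7 partial quotients, read off in order.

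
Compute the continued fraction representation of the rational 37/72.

[0; 1, 1, 17, 2]

Run the Euclidean algorithm on 37 and 72; the successive quotients are the partial quotients a_0, a_1, ... (each step inverts the fractional part left over by the previous one):
  37 = 0*72 + 37, so a_0 = 0.
  72 = 1*37 + 35, so a_1 = 1.
  37 = 1*35 + 2, so a_2 = 1.
  35 = 17*2 + 1, so a_3 = 17.
  2 = 2*1 + 0, so a_4 = 2.
The remainder reaches 0 after 5 divisions, so the expansion has 5 partial quotients, read off in order.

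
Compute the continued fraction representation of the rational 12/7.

[1; 1, 2, 2]

Run the Euclidean algorithm on 12 and 7; the successive quotients are the partial quotients a_0, a_1, ... (each step inverts the fractional part left over by the previous one):
  12 = 1*7 + 5, so a_0 = 1.
  7 = 1*5 + 2, so a_1 = 1.
  5 = 2*2 + 1, so a_2 = 2.
  2 = 2*1 + 0, so a_3 = 2.
The remainder reaches 0 after 4 divisions, so the expansion has 4 partial quotients, read off in order.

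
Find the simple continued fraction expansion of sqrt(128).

[11; (3, 5, 3, 22)]

Write x_i = (sqrt(128) + m_i)/d_i with (m_0, d_0) = (0, 1). a_0 = floor(sqrt(128)) = 11, since 11^2 = 121 <= 128 < 144 = 12^2.
Iterate m_{i+1} = d_i*a_i - m_i, d_{i+1} = (128 - m_{i+1}^2)/d_i, a_{i+1} = floor((a_0 + m_{i+1})/d_{i+1}):
  m_1 = 1*11 - 0 = 11, d_1 = (128 - 11^2)/1 = 7/1 = 7, a_1 = floor((11 + 11)/7) = 3.
  m_2 = 7*3 - 11 = 10, d_2 = (128 - 10^2)/7 = 28/7 = 4, a_2 = floor((11 + 10)/4) = 5.
  m_3 = 4*5 - 10 = 10, d_3 = (128 - 10^2)/4 = 28/4 = 7, a_3 = floor((11 + 10)/7) = 3.
  m_4 = 7*3 - 10 = 11, d_4 = (128 - 11^2)/7 = 7/7 = 1, a_4 = floor((11 + 11)/1) = 22.
  m_5 = 1*22 - 11 = 11, d_5 = (128 - 11^2)/1 = 7/1 = 7: (m_5, d_5) = (m_1, d_1) = (11, 7), so from here the quotients repeat a_1, ..., a_4; the period length is 4.
Hence the expansion of sqrt(128) is a_0 = 11 followed by the repeating block 3, 5, 3, 22 (period 4).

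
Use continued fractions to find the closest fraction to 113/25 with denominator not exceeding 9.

9/2

Expand x = 113/25 as a continued fraction with the Euclidean algorithm:
  113 = 4*25 + 13, so a_0 = 4.
  25 = 1*13 + 12, so a_1 = 1.
  13 = 1*12 + 1, so a_2 = 1.
  12 = 12*1 + 0, so a_3 = 12.
so x = [4; 1, 1, 12].
Convergents (p_i = a_i*p_{i-1} + p_{i-2}, q_i = a_i*q_{i-1} + q_{i-2} with p_{-2}=0, p_{-1}=1, q_{-2}=1, q_{-1}=0), until the denominator exceeds 9:
  i=0: a_0=4, p_0 = 4*1 + 0 = 4, q_0 = 4*0 + 1 = 1.
  i=1: a_1=1, p_1 = 1*4 + 1 = 5, q_1 = 1*1 + 0 = 1.
  i=2: a_2=1, p_2 = 1*5 + 4 = 9, q_2 = 1*1 + 1 = 2.
  i=3: a_3=12, p_3 = 12*9 + 5 = 113, q_3 = 12*2 + 1 = 25.
q_3 = 25 > 9, so the last convergent with denominator <= 9 is p_2/q_2 = 9/2.
The closest fraction with denominator <= 9 is either p_2/q_2 or the intermediate fraction (k*p_2 + p_1)/(k*q_2 + q_1) with the largest k >= 1 whose denominator stays <= 9; these approach x as k grows, and every other convergent or intermediate fraction in range is farther away.
Largest k: floor((9 - q_1)/q_2) = floor((9 - 1)/2) = 4.
That gives (4*9 + 5)/(4*2 + 1) = 41/9.
Compare the errors: |x - 9/2| = |113*2 - 9*25|/(25*2) = 1/50, and |x - 41/9| = |113*9 - 41*25|/(25*9) = 8/225.
Cross-multiplying, 1*225 = 225 < 400 = 8*50, so 1/50 is smaller: the convergent 9/2 is closer to x than 41/9.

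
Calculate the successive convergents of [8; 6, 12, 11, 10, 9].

8/1, 49/6, 596/73, 6605/809, 66646/8163, 606419/74276

Using the convergent recurrence p_i = a_i*p_{i-1} + p_{i-2}, q_i = a_i*q_{i-1} + q_{i-2} with p_{-2}=0, p_{-1}=1, q_{-2}=1, q_{-1}=0:
  i=0: a_0=8, p_0 = 8*1 + 0 = 8, q_0 = 8*0 + 1 = 1.
  i=1: a_1=6, p_1 = 6*8 + 1 = 49, q_1 = 6*1 + 0 = 6.
  i=2: a_2=12, p_2 = 12*49 + 8 = 596, q_2 = 12*6 + 1 = 73.
  i=3: a_3=11, p_3 = 11*596 + 49 = 6605, q_3 = 11*73 + 6 = 809.
  i=4: a_4=10, p_4 = 10*6605 + 596 = 66646, q_4 = 10*809 + 73 = 8163.
  i=5: a_5=9, p_5 = 9*66646 + 6605 = 606419, q_5 = 9*8163 + 809 = 74276.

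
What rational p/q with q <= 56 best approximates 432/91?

Expand x = 432/91 as a continued fraction with the Euclidean algorithm:
  432 = 4*91 + 68, so a_0 = 4.
  91 = 1*68 + 23, so a_1 = 1.
  68 = 2*23 + 22, so a_2 = 2.
  23 = 1*22 + 1, so a_3 = 1.
  22 = 22*1 + 0, so a_4 = 22.
so x = [4; 1, 2, 1, 22].
Convergents (p_i = a_i*p_{i-1} + p_{i-2}, q_i = a_i*q_{i-1} + q_{i-2} with p_{-2}=0, p_{-1}=1, q_{-2}=1, q_{-1}=0), until the denominator exceeds 56:
  i=0: a_0=4, p_0 = 4*1 + 0 = 4, q_0 = 4*0 + 1 = 1.
  i=1: a_1=1, p_1 = 1*4 + 1 = 5, q_1 = 1*1 + 0 = 1.
  i=2: a_2=2, p_2 = 2*5 + 4 = 14, q_2 = 2*1 + 1 = 3.
  i=3: a_3=1, p_3 = 1*14 + 5 = 19, q_3 = 1*3 + 1 = 4.
  i=4: a_4=22, p_4 = 22*19 + 14 = 432, q_4 = 22*4 + 3 = 91.
q_4 = 91 > 56, so the last convergent with denominator <= 56 is p_3/q_3 = 19/4.
The closest fraction with denominator <= 56 is either p_3/q_3 or the intermediate fraction (k*p_3 + p_2)/(k*q_3 + q_2) with the largest k >= 1 whose denominator stays <= 56; these approach x as k grows, and every other convergent or intermediate fraction in range is farther away.
Largest k: floor((56 - q_2)/q_3) = floor((56 - 3)/4) = 13.
That gives (13*19 + 14)/(13*4 + 3) = 261/55.
Compare the errors: |x - 19/4| = |432*4 - 19*91|/(91*4) = 1/364, and |x - 261/55| = |432*55 - 261*91|/(91*55) = 9/5005.
Cross-multiplying, 9*364 = 3276 < 5005 = 1*5005, so 9/5005 is smaller: the intermediate fraction 261/55 is closer to x than 19/4.

261/55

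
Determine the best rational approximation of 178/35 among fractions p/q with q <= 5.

Expand x = 178/35 as a continued fraction with the Euclidean algorithm:
  178 = 5*35 + 3, so a_0 = 5.
  35 = 11*3 + 2, so a_1 = 11.
  3 = 1*2 + 1, so a_2 = 1.
  2 = 2*1 + 0, so a_3 = 2.
so x = [5; 11, 1, 2].
Convergents (p_i = a_i*p_{i-1} + p_{i-2}, q_i = a_i*q_{i-1} + q_{i-2} with p_{-2}=0, p_{-1}=1, q_{-2}=1, q_{-1}=0), until the denominator exceeds 5:
  i=0: a_0=5, p_0 = 5*1 + 0 = 5, q_0 = 5*0 + 1 = 1.
  i=1: a_1=11, p_1 = 11*5 + 1 = 56, q_1 = 11*1 + 0 = 11.
q_1 = 11 > 5, so the last convergent with denominator <= 5 is p_0/q_0 = 5/1.
The closest fraction with denominator <= 5 is either p_0/q_0 or the intermediate fraction (k*p_0 + p_{-1})/(k*q_0 + q_{-1}) with the largest k >= 1 whose denominator stays <= 5; these approach x as k grows, and every other convergent or intermediate fraction in range is farther away.
Largest k: floor((5 - q_{-1})/q_0) = floor((5 - 0)/1) = 5 (using the seeds p_{-1} = 1, q_{-1} = 0).
That gives (5*5 + 1)/(5*1 + 0) = 26/5.
Compare the errors: |x - 5/1| = |178*1 - 5*35|/(35*1) = 3/35, and |x - 26/5| = |178*5 - 26*35|/(35*5) = 20/175.
Cross-multiplying, 3*175 = 525 < 700 = 20*35, so 3/35 is smaller: the convergent 5/1 is closer to x than 26/5.

5/1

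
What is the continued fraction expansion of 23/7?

Run the Euclidean algorithm on 23 and 7; the successive quotients are the partial quotients a_0, a_1, ... (each step inverts the fractional part left over by the previous one):
  23 = 3*7 + 2, so a_0 = 3.
  7 = 3*2 + 1, so a_1 = 3.
  2 = 2*1 + 0, so a_2 = 2.
The remainder reaches 0 after 3 divisions, so the expansion has 3 partial quotients, read off in order.

[3; 3, 2]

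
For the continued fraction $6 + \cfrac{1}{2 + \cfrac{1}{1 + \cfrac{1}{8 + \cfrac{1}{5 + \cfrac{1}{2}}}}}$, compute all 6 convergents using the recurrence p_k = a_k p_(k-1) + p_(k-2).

Using the convergent recurrence p_i = a_i*p_{i-1} + p_{i-2}, q_i = a_i*q_{i-1} + q_{i-2} with p_{-2}=0, p_{-1}=1, q_{-2}=1, q_{-1}=0:
  i=0: a_0=6, p_0 = 6*1 + 0 = 6, q_0 = 6*0 + 1 = 1.
  i=1: a_1=2, p_1 = 2*6 + 1 = 13, q_1 = 2*1 + 0 = 2.
  i=2: a_2=1, p_2 = 1*13 + 6 = 19, q_2 = 1*2 + 1 = 3.
  i=3: a_3=8, p_3 = 8*19 + 13 = 165, q_3 = 8*3 + 2 = 26.
  i=4: a_4=5, p_4 = 5*165 + 19 = 844, q_4 = 5*26 + 3 = 133.
  i=5: a_5=2, p_5 = 2*844 + 165 = 1853, q_5 = 2*133 + 26 = 292.

6/1, 13/2, 19/3, 165/26, 844/133, 1853/292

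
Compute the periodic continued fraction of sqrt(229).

Write x_i = (sqrt(229) + m_i)/d_i with (m_0, d_0) = (0, 1). a_0 = floor(sqrt(229)) = 15, since 15^2 = 225 <= 229 < 256 = 16^2.
Iterate m_{i+1} = d_i*a_i - m_i, d_{i+1} = (229 - m_{i+1}^2)/d_i, a_{i+1} = floor((a_0 + m_{i+1})/d_{i+1}):
  m_1 = 1*15 - 0 = 15, d_1 = (229 - 15^2)/1 = 4/1 = 4, a_1 = floor((15 + 15)/4) = 7.
  m_2 = 4*7 - 15 = 13, d_2 = (229 - 13^2)/4 = 60/4 = 15, a_2 = floor((15 + 13)/15) = 1.
  m_3 = 15*1 - 13 = 2, d_3 = (229 - 2^2)/15 = 225/15 = 15, a_3 = floor((15 + 2)/15) = 1.
  m_4 = 15*1 - 2 = 13, d_4 = (229 - 13^2)/15 = 60/15 = 4, a_4 = floor((15 + 13)/4) = 7.
  m_5 = 4*7 - 13 = 15, d_5 = (229 - 15^2)/4 = 4/4 = 1, a_5 = floor((15 + 15)/1) = 30.
  m_6 = 1*30 - 15 = 15, d_6 = (229 - 15^2)/1 = 4/1 = 4: (m_6, d_6) = (m_1, d_1) = (15, 4), so from here the quotients repeat a_1, ..., a_5; the period length is 5.
Hence the expansion of sqrt(229) is a_0 = 15 followed by the repeating block 7, 1, 1, 7, 30 (period 5).

[15; (7, 1, 1, 7, 30)]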